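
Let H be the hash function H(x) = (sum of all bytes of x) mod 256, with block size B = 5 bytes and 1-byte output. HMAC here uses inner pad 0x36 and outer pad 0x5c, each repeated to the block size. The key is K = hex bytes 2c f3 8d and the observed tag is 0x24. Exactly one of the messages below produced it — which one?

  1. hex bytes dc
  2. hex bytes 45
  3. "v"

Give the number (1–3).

3

Key hex bytes 2c f3 8d is 3 bytes ≤ B = 5; zero-pad to 5 bytes: K' = 2c f3 8d 00 00.
K' ⊕ ipad = 1a c5 bb 36 36; K' ⊕ opad = 70 af d1 5c 5c.
m1: inner = H(1a c5 bb 36 36 dc) = e2; tag = H(70 af d1 5c 5c e2) = 8a
m2: inner = H(1a c5 bb 36 36 45) = 4b; tag = H(70 af d1 5c 5c 4b) = f3
m3: inner = H(1a c5 bb 36 36 76) = 7c; tag = H(70 af d1 5c 5c 7c) = 24 ← matches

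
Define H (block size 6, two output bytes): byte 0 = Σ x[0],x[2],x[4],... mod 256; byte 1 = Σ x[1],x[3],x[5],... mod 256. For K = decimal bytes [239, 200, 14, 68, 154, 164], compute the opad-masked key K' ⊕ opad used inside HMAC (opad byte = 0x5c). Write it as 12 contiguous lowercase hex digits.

Key decimal bytes [239, 200, 14, 68, 154, 164] = ef c8 0e 44 9a a4 is exactly B = 6 bytes: K' = ef c8 0e 44 9a a4.
XOR each byte with 0x5c: ef⊕5c=b3, c8⊕5c=94, 0e⊕5c=52, 44⊕5c=18, 9a⊕5c=c6, a4⊕5c=f8.

b3945218c6f8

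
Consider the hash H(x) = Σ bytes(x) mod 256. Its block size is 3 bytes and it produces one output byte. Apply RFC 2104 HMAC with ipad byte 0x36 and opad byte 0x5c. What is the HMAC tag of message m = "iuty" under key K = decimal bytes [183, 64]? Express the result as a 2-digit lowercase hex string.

5b

Key decimal bytes [183, 64] = b7 40 is 2 bytes ≤ B = 3; zero-pad to 3 bytes: K' = b7 40 00.
K' ⊕ ipad = 81 76 36.  K' ⊕ opad = eb 1c 5c.
Inner input = (K'⊕ipad) ∥ m = 81 76 36 ∥ 69 75 74 79.
Inner hash: sum = 129+118+54+105+117+116+121 = 760; mod 256 = 248 → f8.
Outer input = (K'⊕opad) ∥ inner = eb 1c 5c ∥ f8.
Outer hash (tag): sum = 235+28+92+248 = 603; mod 256 = 91 → 5b.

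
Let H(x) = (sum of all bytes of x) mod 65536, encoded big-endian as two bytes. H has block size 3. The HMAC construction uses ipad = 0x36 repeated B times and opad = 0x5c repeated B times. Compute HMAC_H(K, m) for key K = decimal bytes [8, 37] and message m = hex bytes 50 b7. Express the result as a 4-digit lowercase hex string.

01b8

Key decimal bytes [8, 37] = 08 25 is 2 bytes ≤ B = 3; zero-pad to 3 bytes: K' = 08 25 00.
K' ⊕ ipad = 3e 13 36.  K' ⊕ opad = 54 79 5c.
Inner input = (K'⊕ipad) ∥ m = 3e 13 36 ∥ 50 b7.
Inner hash: sum = 62+19+54+80+183 = 398 → 01 8e.
Outer input = (K'⊕opad) ∥ inner = 54 79 5c ∥ 01 8e.
Outer hash (tag): sum = 84+121+92+1+142 = 440 → 01 b8.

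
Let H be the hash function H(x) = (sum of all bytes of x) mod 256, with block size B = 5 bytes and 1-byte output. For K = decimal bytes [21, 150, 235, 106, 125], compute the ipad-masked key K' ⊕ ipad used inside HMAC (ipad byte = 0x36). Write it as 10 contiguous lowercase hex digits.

23a0dd5c4b

Key decimal bytes [21, 150, 235, 106, 125] = 15 96 eb 6a 7d is exactly B = 5 bytes: K' = 15 96 eb 6a 7d.
XOR each byte with 0x36: 15⊕36=23, 96⊕36=a0, eb⊕36=dd, 6a⊕36=5c, 7d⊕36=4b.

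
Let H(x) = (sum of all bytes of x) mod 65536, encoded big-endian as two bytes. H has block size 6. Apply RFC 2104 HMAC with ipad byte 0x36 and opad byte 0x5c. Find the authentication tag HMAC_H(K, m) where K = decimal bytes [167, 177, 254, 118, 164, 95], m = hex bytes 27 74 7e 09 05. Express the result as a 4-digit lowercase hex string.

03f5

Key decimal bytes [167, 177, 254, 118, 164, 95] = a7 b1 fe 76 a4 5f is exactly B = 6 bytes: K' = a7 b1 fe 76 a4 5f.
K' ⊕ ipad = 91 87 c8 40 92 69.  K' ⊕ opad = fb ed a2 2a f8 03.
Inner input = (K'⊕ipad) ∥ m = 91 87 c8 40 92 69 ∥ 27 74 7e 09 05.
Inner hash: sum = 145+135+200+64+146+105+39+116+126+9+5 = 1090 → 04 42.
Outer input = (K'⊕opad) ∥ inner = fb ed a2 2a f8 03 ∥ 04 42.
Outer hash (tag): sum = 251+237+162+42+248+3+4+66 = 1013 → 03 f5.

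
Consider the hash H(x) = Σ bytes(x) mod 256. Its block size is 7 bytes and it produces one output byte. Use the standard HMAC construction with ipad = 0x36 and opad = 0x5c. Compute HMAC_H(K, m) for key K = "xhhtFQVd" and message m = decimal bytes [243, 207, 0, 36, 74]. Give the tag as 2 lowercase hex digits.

28

Key "xhhtFQVd" = 78 68 68 74 46 51 56 64 is 8 bytes > B = 7, so hash it first: H(key) = 0d, then zero-pad to 7 bytes: K' = 0d 00 00 00 00 00 00.
K' ⊕ ipad = 3b 36 36 36 36 36 36.  K' ⊕ opad = 51 5c 5c 5c 5c 5c 5c.
Inner input = (K'⊕ipad) ∥ m = 3b 36 36 36 36 36 36 ∥ f3 cf 00 24 4a.
Inner hash: sum = 59+54+54+54+54+54+54+243+207+0+36+74 = 943; mod 256 = 175 → af.
Outer input = (K'⊕opad) ∥ inner = 51 5c 5c 5c 5c 5c 5c ∥ af.
Outer hash (tag): sum = 81+92+92+92+92+92+92+175 = 808; mod 256 = 40 → 28.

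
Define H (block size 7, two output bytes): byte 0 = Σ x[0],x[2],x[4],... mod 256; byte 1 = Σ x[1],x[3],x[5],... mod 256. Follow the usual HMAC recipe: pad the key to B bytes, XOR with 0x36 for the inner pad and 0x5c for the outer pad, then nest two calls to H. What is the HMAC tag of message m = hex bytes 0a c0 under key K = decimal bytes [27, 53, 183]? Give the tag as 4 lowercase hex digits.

Key decimal bytes [27, 53, 183] = 1b 35 b7 is 3 bytes ≤ B = 7; zero-pad to 7 bytes: K' = 1b 35 b7 00 00 00 00.
K' ⊕ ipad = 2d 03 81 36 36 36 36.  K' ⊕ opad = 47 69 eb 5c 5c 5c 5c.
Inner input = (K'⊕ipad) ∥ m = 2d 03 81 36 36 36 36 ∥ 0a c0.
Inner hash: even-index sum = 474 mod 256 = 218; odd-index sum = 121 mod 256 = 121 → da 79.
Outer input = (K'⊕opad) ∥ inner = 47 69 eb 5c 5c 5c 5c ∥ da 79.
Outer hash (tag): even-index sum = 611 mod 256 = 99; odd-index sum = 507 mod 256 = 251 → 63 fb.

63fb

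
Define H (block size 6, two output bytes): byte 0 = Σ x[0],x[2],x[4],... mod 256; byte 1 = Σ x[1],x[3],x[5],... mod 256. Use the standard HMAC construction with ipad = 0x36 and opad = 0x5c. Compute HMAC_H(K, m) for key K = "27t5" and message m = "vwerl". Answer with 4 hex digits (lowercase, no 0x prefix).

b553

Key "27t5" = 32 37 74 35 is 4 bytes ≤ B = 6; zero-pad to 6 bytes: K' = 32 37 74 35 00 00.
K' ⊕ ipad = 04 01 42 03 36 36.  K' ⊕ opad = 6e 6b 28 69 5c 5c.
Inner input = (K'⊕ipad) ∥ m = 04 01 42 03 36 36 ∥ 76 77 65 72 6c.
Inner hash: even-index sum = 451 mod 256 = 195; odd-index sum = 291 mod 256 = 35 → c3 23.
Outer input = (K'⊕opad) ∥ inner = 6e 6b 28 69 5c 5c ∥ c3 23.
Outer hash (tag): even-index sum = 437 mod 256 = 181; odd-index sum = 339 mod 256 = 83 → b5 53.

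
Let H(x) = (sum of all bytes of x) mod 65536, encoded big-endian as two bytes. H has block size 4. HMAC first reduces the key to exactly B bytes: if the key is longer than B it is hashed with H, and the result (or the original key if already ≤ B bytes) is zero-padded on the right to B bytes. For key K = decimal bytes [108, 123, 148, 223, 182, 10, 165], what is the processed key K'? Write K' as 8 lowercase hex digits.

03bf0000

|K| = 7 > B = 4, so first hash the key.
H(K): sum = 108+123+148+223+182+10+165 = 959 → 03 bf.
Zero-pad H(K) = 03 bf to 4 bytes: K' = 03 bf 00 00.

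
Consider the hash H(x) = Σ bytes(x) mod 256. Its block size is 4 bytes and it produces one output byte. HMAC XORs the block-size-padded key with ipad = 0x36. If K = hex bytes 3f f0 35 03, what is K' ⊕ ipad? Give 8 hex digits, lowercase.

Key hex bytes 3f f0 35 03 is exactly B = 4 bytes: K' = 3f f0 35 03.
XOR each byte with 0x36: 3f⊕36=09, f0⊕36=c6, 35⊕36=03, 03⊕36=35.

09c60335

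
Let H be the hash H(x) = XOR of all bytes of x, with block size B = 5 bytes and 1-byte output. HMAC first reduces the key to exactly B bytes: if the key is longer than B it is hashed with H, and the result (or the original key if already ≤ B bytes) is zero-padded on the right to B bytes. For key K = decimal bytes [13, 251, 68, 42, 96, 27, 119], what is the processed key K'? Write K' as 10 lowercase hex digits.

|K| = 7 > B = 5, so first hash the key.
H(K): XOR 0d⊕fb⊕44⊕2a⊕60⊕1b⊕77 = 94.
Zero-pad H(K) = 94 to 5 bytes: K' = 94 00 00 00 00.

9400000000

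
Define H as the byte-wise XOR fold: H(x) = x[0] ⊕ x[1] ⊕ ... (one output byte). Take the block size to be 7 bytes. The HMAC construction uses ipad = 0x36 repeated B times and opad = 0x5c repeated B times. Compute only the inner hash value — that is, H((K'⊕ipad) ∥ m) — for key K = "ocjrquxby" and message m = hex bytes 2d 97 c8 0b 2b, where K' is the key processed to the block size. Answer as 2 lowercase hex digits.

17

Key "ocjrquxby" = 6f 63 6a 72 71 75 78 62 79 is 9 bytes > B = 7, so hash it first: H(key) = 73, then zero-pad to 7 bytes: K' = 73 00 00 00 00 00 00.
K' ⊕ ipad = 45 36 36 36 36 36 36.
Inner input = 45 36 36 36 36 36 36 ∥ 2d 97 c8 0b 2b.
Inner hash: XOR 45⊕36⊕36⊕36⊕36⊕36⊕36⊕2d⊕97⊕c8⊕0b⊕2b = 17.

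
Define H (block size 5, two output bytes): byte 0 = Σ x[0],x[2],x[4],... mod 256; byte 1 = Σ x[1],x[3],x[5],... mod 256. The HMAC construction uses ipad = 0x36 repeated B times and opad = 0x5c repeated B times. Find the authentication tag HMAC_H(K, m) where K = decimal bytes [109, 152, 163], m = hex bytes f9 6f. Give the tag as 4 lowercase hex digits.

69b5

Key decimal bytes [109, 152, 163] = 6d 98 a3 is 3 bytes ≤ B = 5; zero-pad to 5 bytes: K' = 6d 98 a3 00 00.
K' ⊕ ipad = 5b ae 95 36 36.  K' ⊕ opad = 31 c4 ff 5c 5c.
Inner input = (K'⊕ipad) ∥ m = 5b ae 95 36 36 ∥ f9 6f.
Inner hash: even-index sum = 405 mod 256 = 149; odd-index sum = 477 mod 256 = 221 → 95 dd.
Outer input = (K'⊕opad) ∥ inner = 31 c4 ff 5c 5c ∥ 95 dd.
Outer hash (tag): even-index sum = 617 mod 256 = 105; odd-index sum = 437 mod 256 = 181 → 69 b5.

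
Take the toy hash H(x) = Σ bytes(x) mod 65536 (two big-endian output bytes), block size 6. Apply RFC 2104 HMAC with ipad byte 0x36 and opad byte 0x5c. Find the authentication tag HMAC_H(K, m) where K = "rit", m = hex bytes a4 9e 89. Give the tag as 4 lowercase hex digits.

Key "rit" = 72 69 74 is 3 bytes ≤ B = 6; zero-pad to 6 bytes: K' = 72 69 74 00 00 00.
K' ⊕ ipad = 44 5f 42 36 36 36.  K' ⊕ opad = 2e 35 28 5c 5c 5c.
Inner input = (K'⊕ipad) ∥ m = 44 5f 42 36 36 36 ∥ a4 9e 89.
Inner hash: sum = 68+95+66+54+54+54+164+158+137 = 850 → 03 52.
Outer input = (K'⊕opad) ∥ inner = 2e 35 28 5c 5c 5c ∥ 03 52.
Outer hash (tag): sum = 46+53+40+92+92+92+3+82 = 500 → 01 f4.

01f4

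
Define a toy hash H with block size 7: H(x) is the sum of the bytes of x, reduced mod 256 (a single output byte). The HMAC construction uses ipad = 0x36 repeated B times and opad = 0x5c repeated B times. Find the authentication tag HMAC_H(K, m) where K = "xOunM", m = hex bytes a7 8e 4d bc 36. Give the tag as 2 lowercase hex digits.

18

Key "xOunM" = 78 4f 75 6e 4d is 5 bytes ≤ B = 7; zero-pad to 7 bytes: K' = 78 4f 75 6e 4d 00 00.
K' ⊕ ipad = 4e 79 43 58 7b 36 36.  K' ⊕ opad = 24 13 29 32 11 5c 5c.
Inner input = (K'⊕ipad) ∥ m = 4e 79 43 58 7b 36 36 ∥ a7 8e 4d bc 36.
Inner hash: sum = 78+121+67+88+123+54+54+167+142+77+188+54 = 1213; mod 256 = 189 → bd.
Outer input = (K'⊕opad) ∥ inner = 24 13 29 32 11 5c 5c ∥ bd.
Outer hash (tag): sum = 36+19+41+50+17+92+92+189 = 536; mod 256 = 24 → 18.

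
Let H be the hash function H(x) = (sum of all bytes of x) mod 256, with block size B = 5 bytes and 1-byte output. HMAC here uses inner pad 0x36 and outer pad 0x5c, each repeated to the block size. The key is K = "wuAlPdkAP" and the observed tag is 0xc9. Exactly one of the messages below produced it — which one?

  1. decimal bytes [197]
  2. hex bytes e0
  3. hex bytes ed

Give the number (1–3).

3

Key "wuAlPdkAP" = 77 75 41 6c 50 64 6b 41 50 is 9 bytes > B = 5, so hash it first: H(key) = 49, then zero-pad to 5 bytes: K' = 49 00 00 00 00.
K' ⊕ ipad = 7f 36 36 36 36; K' ⊕ opad = 15 5c 5c 5c 5c.
m1: inner = H(7f 36 36 36 36 c5) = 1c; tag = H(15 5c 5c 5c 5c 1c) = a1
m2: inner = H(7f 36 36 36 36 e0) = 37; tag = H(15 5c 5c 5c 5c 37) = bc
m3: inner = H(7f 36 36 36 36 ed) = 44; tag = H(15 5c 5c 5c 5c 44) = c9 ← matches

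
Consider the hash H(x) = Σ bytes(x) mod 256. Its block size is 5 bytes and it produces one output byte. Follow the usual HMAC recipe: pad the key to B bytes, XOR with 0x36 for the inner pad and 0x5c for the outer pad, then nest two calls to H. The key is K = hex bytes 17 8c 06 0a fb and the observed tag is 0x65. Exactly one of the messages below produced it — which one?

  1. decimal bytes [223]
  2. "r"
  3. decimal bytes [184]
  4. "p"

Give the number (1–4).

1

Key hex bytes 17 8c 06 0a fb is exactly B = 5 bytes: K' = 17 8c 06 0a fb.
K' ⊕ ipad = 21 ba 30 3c cd; K' ⊕ opad = 4b d0 5a 56 a7.
m1: inner = H(21 ba 30 3c cd df) = f3; tag = H(4b d0 5a 56 a7 f3) = 65 ← matches
m2: inner = H(21 ba 30 3c cd 72) = 86; tag = H(4b d0 5a 56 a7 86) = f8
m3: inner = H(21 ba 30 3c cd b8) = cc; tag = H(4b d0 5a 56 a7 cc) = 3e
m4: inner = H(21 ba 30 3c cd 70) = 84; tag = H(4b d0 5a 56 a7 84) = f6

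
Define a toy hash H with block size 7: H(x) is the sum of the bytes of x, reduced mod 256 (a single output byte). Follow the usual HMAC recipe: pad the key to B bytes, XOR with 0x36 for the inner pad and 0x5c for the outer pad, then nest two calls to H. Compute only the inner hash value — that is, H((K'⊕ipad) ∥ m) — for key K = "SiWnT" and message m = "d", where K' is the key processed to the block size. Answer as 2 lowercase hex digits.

af

Key "SiWnT" = 53 69 57 6e 54 is 5 bytes ≤ B = 7; zero-pad to 7 bytes: K' = 53 69 57 6e 54 00 00.
K' ⊕ ipad = 65 5f 61 58 62 36 36.
Inner input = 65 5f 61 58 62 36 36 ∥ 64.
Inner hash: sum = 101+95+97+88+98+54+54+100 = 687; mod 256 = 175 → af.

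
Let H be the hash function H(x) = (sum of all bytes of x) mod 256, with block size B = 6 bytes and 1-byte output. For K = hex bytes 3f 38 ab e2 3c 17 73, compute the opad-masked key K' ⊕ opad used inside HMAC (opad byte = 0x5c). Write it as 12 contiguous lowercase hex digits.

Key hex bytes 3f 38 ab e2 3c 17 73 is 7 bytes > B = 6, so hash it first: H(key) = ca, then zero-pad to 6 bytes: K' = ca 00 00 00 00 00.
XOR each byte with 0x5c: ca⊕5c=96, 00⊕5c=5c, 00⊕5c=5c, 00⊕5c=5c, 00⊕5c=5c, 00⊕5c=5c.

965c5c5c5c5c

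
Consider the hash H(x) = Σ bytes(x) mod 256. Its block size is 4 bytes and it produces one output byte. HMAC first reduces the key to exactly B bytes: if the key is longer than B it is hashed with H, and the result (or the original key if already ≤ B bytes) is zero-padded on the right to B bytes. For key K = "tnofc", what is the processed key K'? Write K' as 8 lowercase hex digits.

1a000000

|K| = 5 > B = 4, so first hash the key.
H(K): sum = 116+110+111+102+99 = 538; mod 256 = 26 → 1a.
Zero-pad H(K) = 1a to 4 bytes: K' = 1a 00 00 00.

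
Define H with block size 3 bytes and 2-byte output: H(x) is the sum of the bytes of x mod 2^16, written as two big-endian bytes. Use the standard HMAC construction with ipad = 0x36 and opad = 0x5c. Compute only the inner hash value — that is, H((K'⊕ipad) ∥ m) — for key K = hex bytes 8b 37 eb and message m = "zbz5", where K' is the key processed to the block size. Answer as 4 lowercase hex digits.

0326

Key hex bytes 8b 37 eb is exactly B = 3 bytes: K' = 8b 37 eb.
K' ⊕ ipad = bd 01 dd.
Inner input = bd 01 dd ∥ 7a 62 7a 35.
Inner hash: sum = 189+1+221+122+98+122+53 = 806 → 03 26.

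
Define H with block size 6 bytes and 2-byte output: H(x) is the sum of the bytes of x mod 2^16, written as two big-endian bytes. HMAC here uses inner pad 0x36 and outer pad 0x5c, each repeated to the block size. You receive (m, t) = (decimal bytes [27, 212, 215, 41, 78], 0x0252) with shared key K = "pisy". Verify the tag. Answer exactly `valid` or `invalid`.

valid

Key "pisy" = 70 69 73 79 is 4 bytes ≤ B = 6; zero-pad to 6 bytes: K' = 70 69 73 79 00 00.
K' ⊕ ipad = 46 5f 45 4f 36 36; K' ⊕ opad = 2c 35 2f 25 5c 5c.
Inner hash: sum = 70+95+69+79+54+54+27+212+215+41+78 = 994 → 03 e2.
Outer hash (recomputed tag): sum = 44+53+47+37+92+92+3+226 = 594 → 02 52.
Recomputed tag = 0252; claimed = 0252 → match.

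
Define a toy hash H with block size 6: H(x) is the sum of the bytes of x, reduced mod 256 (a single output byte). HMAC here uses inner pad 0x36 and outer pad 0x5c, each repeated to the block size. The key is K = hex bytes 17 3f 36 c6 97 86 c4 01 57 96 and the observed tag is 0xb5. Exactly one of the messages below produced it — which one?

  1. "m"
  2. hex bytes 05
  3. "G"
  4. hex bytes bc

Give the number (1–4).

Key hex bytes 17 3f 36 c6 97 86 c4 01 57 96 is 10 bytes > B = 6, so hash it first: H(key) = 21, then zero-pad to 6 bytes: K' = 21 00 00 00 00 00.
K' ⊕ ipad = 17 36 36 36 36 36; K' ⊕ opad = 7d 5c 5c 5c 5c 5c.
m1: inner = H(17 36 36 36 36 36 6d) = 92; tag = H(7d 5c 5c 5c 5c 5c 92) = db
m2: inner = H(17 36 36 36 36 36 05) = 2a; tag = H(7d 5c 5c 5c 5c 5c 2a) = 73
m3: inner = H(17 36 36 36 36 36 47) = 6c; tag = H(7d 5c 5c 5c 5c 5c 6c) = b5 ← matches
m4: inner = H(17 36 36 36 36 36 bc) = e1; tag = H(7d 5c 5c 5c 5c 5c e1) = 2a

3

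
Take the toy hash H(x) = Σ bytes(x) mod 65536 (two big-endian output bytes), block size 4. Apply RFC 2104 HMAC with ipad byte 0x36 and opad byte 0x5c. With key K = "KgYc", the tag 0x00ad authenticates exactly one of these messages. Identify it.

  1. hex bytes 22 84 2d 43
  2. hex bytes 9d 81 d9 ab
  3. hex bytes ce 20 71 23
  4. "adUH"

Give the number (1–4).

Key "KgYc" = 4b 67 59 63 is exactly B = 4 bytes: K' = 4b 67 59 63.
K' ⊕ ipad = 7d 51 6f 55; K' ⊕ opad = 17 3b 05 3f.
m1: inner = H(7d 51 6f 55 22 84 2d 43) = 02 a8; tag = H(17 3b 05 3f 02 a8) = 0140
m2: inner = H(7d 51 6f 55 9d 81 d9 ab) = 04 34; tag = H(17 3b 05 3f 04 34) = 00ce
m3: inner = H(7d 51 6f 55 ce 20 71 23) = 03 14; tag = H(17 3b 05 3f 03 14) = 00ad ← matches
m4: inner = H(7d 51 6f 55 61 64 55 48) = 02 f4; tag = H(17 3b 05 3f 02 f4) = 018c

3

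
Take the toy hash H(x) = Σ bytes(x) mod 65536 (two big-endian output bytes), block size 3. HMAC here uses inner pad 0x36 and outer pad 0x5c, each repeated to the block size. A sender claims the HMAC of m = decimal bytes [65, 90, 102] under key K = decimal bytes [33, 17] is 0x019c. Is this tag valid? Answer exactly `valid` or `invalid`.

valid

Key decimal bytes [33, 17] = 21 11 is 2 bytes ≤ B = 3; zero-pad to 3 bytes: K' = 21 11 00.
K' ⊕ ipad = 17 27 36; K' ⊕ opad = 7d 4d 5c.
Inner hash: sum = 23+39+54+65+90+102 = 373 → 01 75.
Outer hash (recomputed tag): sum = 125+77+92+1+117 = 412 → 01 9c.
Recomputed tag = 019c; claimed = 019c → match.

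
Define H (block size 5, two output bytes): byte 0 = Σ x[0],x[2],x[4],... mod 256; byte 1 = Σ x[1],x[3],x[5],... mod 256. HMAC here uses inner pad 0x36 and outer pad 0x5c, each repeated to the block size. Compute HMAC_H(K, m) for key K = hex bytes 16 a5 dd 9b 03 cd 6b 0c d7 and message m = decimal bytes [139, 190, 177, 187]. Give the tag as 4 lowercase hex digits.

bd94

Key hex bytes 16 a5 dd 9b 03 cd 6b 0c d7 is 9 bytes > B = 5, so hash it first: H(key) = 38 19, then zero-pad to 5 bytes: K' = 38 19 00 00 00.
K' ⊕ ipad = 0e 2f 36 36 36.  K' ⊕ opad = 64 45 5c 5c 5c.
Inner input = (K'⊕ipad) ∥ m = 0e 2f 36 36 36 ∥ 8b be b1 bb.
Inner hash: even-index sum = 499 mod 256 = 243; odd-index sum = 417 mod 256 = 161 → f3 a1.
Outer input = (K'⊕opad) ∥ inner = 64 45 5c 5c 5c ∥ f3 a1.
Outer hash (tag): even-index sum = 445 mod 256 = 189; odd-index sum = 404 mod 256 = 148 → bd 94.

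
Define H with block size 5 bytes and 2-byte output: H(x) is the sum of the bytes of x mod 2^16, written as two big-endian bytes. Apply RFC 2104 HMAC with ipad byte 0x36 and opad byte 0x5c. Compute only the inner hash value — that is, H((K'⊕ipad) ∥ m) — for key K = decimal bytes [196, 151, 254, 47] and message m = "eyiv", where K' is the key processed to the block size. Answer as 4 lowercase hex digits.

0467

Key decimal bytes [196, 151, 254, 47] = c4 97 fe 2f is 4 bytes ≤ B = 5; zero-pad to 5 bytes: K' = c4 97 fe 2f 00.
K' ⊕ ipad = f2 a1 c8 19 36.
Inner input = f2 a1 c8 19 36 ∥ 65 79 69 76.
Inner hash: sum = 242+161+200+25+54+101+121+105+118 = 1127 → 04 67.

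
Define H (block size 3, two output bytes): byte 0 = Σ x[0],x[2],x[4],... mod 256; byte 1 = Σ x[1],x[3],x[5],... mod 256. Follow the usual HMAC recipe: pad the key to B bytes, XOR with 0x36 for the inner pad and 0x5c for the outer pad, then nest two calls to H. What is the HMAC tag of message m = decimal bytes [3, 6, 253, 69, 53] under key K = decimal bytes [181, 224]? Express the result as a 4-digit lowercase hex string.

Key decimal bytes [181, 224] = b5 e0 is 2 bytes ≤ B = 3; zero-pad to 3 bytes: K' = b5 e0 00.
K' ⊕ ipad = 83 d6 36.  K' ⊕ opad = e9 bc 5c.
Inner input = (K'⊕ipad) ∥ m = 83 d6 36 ∥ 03 06 fd 45 35.
Inner hash: even-index sum = 260 mod 256 = 4; odd-index sum = 523 mod 256 = 11 → 04 0b.
Outer input = (K'⊕opad) ∥ inner = e9 bc 5c ∥ 04 0b.
Outer hash (tag): even-index sum = 336 mod 256 = 80; odd-index sum = 192 mod 256 = 192 → 50 c0.

50c0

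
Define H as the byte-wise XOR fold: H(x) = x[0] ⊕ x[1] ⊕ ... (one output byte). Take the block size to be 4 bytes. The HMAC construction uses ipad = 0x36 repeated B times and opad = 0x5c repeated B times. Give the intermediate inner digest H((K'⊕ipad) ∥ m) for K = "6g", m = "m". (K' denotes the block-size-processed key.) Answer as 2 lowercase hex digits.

Key "6g" = 36 67 is 2 bytes ≤ B = 4; zero-pad to 4 bytes: K' = 36 67 00 00.
K' ⊕ ipad = 00 51 36 36.
Inner input = 00 51 36 36 ∥ 6d.
Inner hash: XOR 00⊕51⊕36⊕36⊕6d = 3c.

3c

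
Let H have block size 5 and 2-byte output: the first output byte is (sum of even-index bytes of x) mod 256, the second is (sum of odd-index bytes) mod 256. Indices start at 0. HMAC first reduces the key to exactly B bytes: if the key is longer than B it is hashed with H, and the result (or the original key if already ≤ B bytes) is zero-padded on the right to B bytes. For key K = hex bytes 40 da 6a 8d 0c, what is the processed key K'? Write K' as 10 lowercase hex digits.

Key hex bytes 40 da 6a 8d 0c is exactly B = 5 bytes: K' = 40 da 6a 8d 0c.

40da6a8d0c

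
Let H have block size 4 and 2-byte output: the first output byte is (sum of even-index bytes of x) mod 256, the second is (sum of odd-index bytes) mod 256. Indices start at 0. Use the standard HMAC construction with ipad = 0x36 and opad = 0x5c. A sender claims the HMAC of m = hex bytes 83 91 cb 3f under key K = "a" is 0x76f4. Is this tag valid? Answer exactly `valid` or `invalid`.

Key "a" = 61 is 1 byte ≤ B = 4; zero-pad to 4 bytes: K' = 61 00 00 00.
K' ⊕ ipad = 57 36 36 36; K' ⊕ opad = 3d 5c 5c 5c.
Inner hash: even-index sum = 475 mod 256 = 219; odd-index sum = 316 mod 256 = 60 → db 3c.
Outer hash (recomputed tag): even-index sum = 372 mod 256 = 116; odd-index sum = 244 mod 256 = 244 → 74 f4.
Recomputed tag = 74f4; claimed = 76f4 → mismatch.

invalid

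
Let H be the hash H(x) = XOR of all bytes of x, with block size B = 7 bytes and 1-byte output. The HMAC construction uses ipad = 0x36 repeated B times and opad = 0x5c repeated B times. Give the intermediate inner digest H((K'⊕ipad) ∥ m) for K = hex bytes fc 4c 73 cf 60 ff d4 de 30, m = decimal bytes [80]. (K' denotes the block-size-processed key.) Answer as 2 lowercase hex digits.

Key hex bytes fc 4c 73 cf 60 ff d4 de 30 is 9 bytes > B = 7, so hash it first: H(key) = a9, then zero-pad to 7 bytes: K' = a9 00 00 00 00 00 00.
K' ⊕ ipad = 9f 36 36 36 36 36 36.
Inner input = 9f 36 36 36 36 36 36 ∥ 50.
Inner hash: XOR 9f⊕36⊕36⊕36⊕36⊕36⊕36⊕50 = cf.

cf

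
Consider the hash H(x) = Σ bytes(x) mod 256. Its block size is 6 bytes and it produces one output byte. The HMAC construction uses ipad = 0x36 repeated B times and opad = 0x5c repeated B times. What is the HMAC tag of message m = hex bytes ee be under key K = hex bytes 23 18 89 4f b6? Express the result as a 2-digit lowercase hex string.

ce

Key hex bytes 23 18 89 4f b6 is 5 bytes ≤ B = 6; zero-pad to 6 bytes: K' = 23 18 89 4f b6 00.
K' ⊕ ipad = 15 2e bf 79 80 36.  K' ⊕ opad = 7f 44 d5 13 ea 5c.
Inner input = (K'⊕ipad) ∥ m = 15 2e bf 79 80 36 ∥ ee be.
Inner hash: sum = 21+46+191+121+128+54+238+190 = 989; mod 256 = 221 → dd.
Outer input = (K'⊕opad) ∥ inner = 7f 44 d5 13 ea 5c ∥ dd.
Outer hash (tag): sum = 127+68+213+19+234+92+221 = 974; mod 256 = 206 → ce.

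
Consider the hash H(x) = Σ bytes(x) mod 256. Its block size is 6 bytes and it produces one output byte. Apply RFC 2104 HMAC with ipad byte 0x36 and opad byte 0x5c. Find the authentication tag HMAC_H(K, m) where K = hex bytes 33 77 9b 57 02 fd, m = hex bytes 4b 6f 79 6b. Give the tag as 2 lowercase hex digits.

Key hex bytes 33 77 9b 57 02 fd is exactly B = 6 bytes: K' = 33 77 9b 57 02 fd.
K' ⊕ ipad = 05 41 ad 61 34 cb.  K' ⊕ opad = 6f 2b c7 0b 5e a1.
Inner input = (K'⊕ipad) ∥ m = 05 41 ad 61 34 cb ∥ 4b 6f 79 6b.
Inner hash: sum = 5+65+173+97+52+203+75+111+121+107 = 1009; mod 256 = 241 → f1.
Outer input = (K'⊕opad) ∥ inner = 6f 2b c7 0b 5e a1 ∥ f1.
Outer hash (tag): sum = 111+43+199+11+94+161+241 = 860; mod 256 = 92 → 5c.

5c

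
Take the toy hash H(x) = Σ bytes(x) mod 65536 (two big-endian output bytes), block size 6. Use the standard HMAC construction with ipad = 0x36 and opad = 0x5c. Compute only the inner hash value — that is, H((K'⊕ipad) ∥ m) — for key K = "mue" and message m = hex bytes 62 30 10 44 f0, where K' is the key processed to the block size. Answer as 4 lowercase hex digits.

Key "mue" = 6d 75 65 is 3 bytes ≤ B = 6; zero-pad to 6 bytes: K' = 6d 75 65 00 00 00.
K' ⊕ ipad = 5b 43 53 36 36 36.
Inner input = 5b 43 53 36 36 36 ∥ 62 30 10 44 f0.
Inner hash: sum = 91+67+83+54+54+54+98+48+16+68+240 = 873 → 03 69.

0369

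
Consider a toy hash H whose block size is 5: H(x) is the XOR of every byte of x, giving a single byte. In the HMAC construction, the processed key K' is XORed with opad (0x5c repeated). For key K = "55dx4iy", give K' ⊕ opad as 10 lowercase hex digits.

645c5c5c5c

Key "55dx4iy" = 35 35 64 78 34 69 79 is 7 bytes > B = 5, so hash it first: H(key) = 38, then zero-pad to 5 bytes: K' = 38 00 00 00 00.
XOR each byte with 0x5c: 38⊕5c=64, 00⊕5c=5c, 00⊕5c=5c, 00⊕5c=5c, 00⊕5c=5c.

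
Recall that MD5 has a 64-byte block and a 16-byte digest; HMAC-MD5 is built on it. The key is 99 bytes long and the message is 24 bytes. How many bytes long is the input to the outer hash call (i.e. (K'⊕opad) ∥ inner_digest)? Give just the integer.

80

Key is 99 > 64 bytes, so it is hashed to 16 bytes then zero-padded to 64: |K'| = 64.
Outer input = (K'⊕opad) ∥ H(inner) → 64 + 16 = 80 bytes.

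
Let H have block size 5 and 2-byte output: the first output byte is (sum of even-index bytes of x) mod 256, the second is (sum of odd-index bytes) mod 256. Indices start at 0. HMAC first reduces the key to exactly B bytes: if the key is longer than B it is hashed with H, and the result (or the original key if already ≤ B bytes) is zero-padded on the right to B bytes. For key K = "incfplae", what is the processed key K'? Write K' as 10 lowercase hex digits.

9da5000000

|K| = 8 > B = 5, so first hash the key.
H(K): even-index sum = 413 mod 256 = 157; odd-index sum = 421 mod 256 = 165 → 9d a5.
Zero-pad H(K) = 9d a5 to 5 bytes: K' = 9d a5 00 00 00.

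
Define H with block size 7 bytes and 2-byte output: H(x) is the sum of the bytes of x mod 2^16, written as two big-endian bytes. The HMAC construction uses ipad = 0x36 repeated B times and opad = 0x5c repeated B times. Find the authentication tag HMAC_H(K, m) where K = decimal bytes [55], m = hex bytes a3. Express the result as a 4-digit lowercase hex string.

037c

Key decimal bytes [55] = 37 is 1 byte ≤ B = 7; zero-pad to 7 bytes: K' = 37 00 00 00 00 00 00.
K' ⊕ ipad = 01 36 36 36 36 36 36.  K' ⊕ opad = 6b 5c 5c 5c 5c 5c 5c.
Inner input = (K'⊕ipad) ∥ m = 01 36 36 36 36 36 36 ∥ a3.
Inner hash: sum = 1+54+54+54+54+54+54+163 = 488 → 01 e8.
Outer input = (K'⊕opad) ∥ inner = 6b 5c 5c 5c 5c 5c 5c ∥ 01 e8.
Outer hash (tag): sum = 107+92+92+92+92+92+92+1+232 = 892 → 03 7c.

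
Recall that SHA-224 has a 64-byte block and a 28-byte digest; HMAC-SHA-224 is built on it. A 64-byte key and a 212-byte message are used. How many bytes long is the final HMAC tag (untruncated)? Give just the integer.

The tag is one SHA-224 digest: 28 bytes.

28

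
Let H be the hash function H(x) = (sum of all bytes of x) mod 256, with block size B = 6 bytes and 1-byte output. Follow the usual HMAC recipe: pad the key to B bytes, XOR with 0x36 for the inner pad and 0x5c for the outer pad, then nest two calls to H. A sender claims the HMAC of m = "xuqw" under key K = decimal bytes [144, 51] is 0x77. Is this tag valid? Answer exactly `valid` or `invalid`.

Key decimal bytes [144, 51] = 90 33 is 2 bytes ≤ B = 6; zero-pad to 6 bytes: K' = 90 33 00 00 00 00.
K' ⊕ ipad = a6 05 36 36 36 36; K' ⊕ opad = cc 6f 5c 5c 5c 5c.
Inner hash: sum = 166+5+54+54+54+54+120+117+113+119 = 856; mod 256 = 88 → 58.
Outer hash (recomputed tag): sum = 204+111+92+92+92+92+88 = 771; mod 256 = 3 → 03.
Recomputed tag = 03; claimed = 77 → mismatch.

invalid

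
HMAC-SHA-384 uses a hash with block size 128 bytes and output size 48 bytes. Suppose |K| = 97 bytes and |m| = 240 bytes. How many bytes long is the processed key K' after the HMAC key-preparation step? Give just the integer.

128

Key is 97 ≤ 128 bytes, zero-padded: |K'| = 128.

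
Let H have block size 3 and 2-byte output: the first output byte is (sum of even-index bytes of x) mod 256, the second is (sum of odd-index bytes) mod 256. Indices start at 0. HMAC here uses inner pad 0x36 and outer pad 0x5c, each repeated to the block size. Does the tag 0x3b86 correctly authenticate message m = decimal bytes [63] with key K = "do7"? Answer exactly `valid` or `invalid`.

valid

Key "do7" = 64 6f 37 is exactly B = 3 bytes: K' = 64 6f 37.
K' ⊕ ipad = 52 59 01; K' ⊕ opad = 38 33 6b.
Inner hash: even-index sum = 83 mod 256 = 83; odd-index sum = 152 mod 256 = 152 → 53 98.
Outer hash (recomputed tag): even-index sum = 315 mod 256 = 59; odd-index sum = 134 mod 256 = 134 → 3b 86.
Recomputed tag = 3b86; claimed = 3b86 → match.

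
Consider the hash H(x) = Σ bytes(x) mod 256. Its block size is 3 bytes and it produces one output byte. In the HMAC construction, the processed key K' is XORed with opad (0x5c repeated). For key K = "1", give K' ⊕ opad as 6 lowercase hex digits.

Key "1" = 31 is 1 byte ≤ B = 3; zero-pad to 3 bytes: K' = 31 00 00.
XOR each byte with 0x5c: 31⊕5c=6d, 00⊕5c=5c, 00⊕5c=5c.

6d5c5c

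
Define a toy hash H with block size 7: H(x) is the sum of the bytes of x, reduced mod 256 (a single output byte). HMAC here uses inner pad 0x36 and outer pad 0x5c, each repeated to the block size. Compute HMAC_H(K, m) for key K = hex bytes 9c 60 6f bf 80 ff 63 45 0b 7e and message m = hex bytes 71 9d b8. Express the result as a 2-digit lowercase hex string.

a4

Key hex bytes 9c 60 6f bf 80 ff 63 45 0b 7e is 10 bytes > B = 7, so hash it first: H(key) = da, then zero-pad to 7 bytes: K' = da 00 00 00 00 00 00.
K' ⊕ ipad = ec 36 36 36 36 36 36.  K' ⊕ opad = 86 5c 5c 5c 5c 5c 5c.
Inner input = (K'⊕ipad) ∥ m = ec 36 36 36 36 36 36 ∥ 71 9d b8.
Inner hash: sum = 236+54+54+54+54+54+54+113+157+184 = 1014; mod 256 = 246 → f6.
Outer input = (K'⊕opad) ∥ inner = 86 5c 5c 5c 5c 5c 5c ∥ f6.
Outer hash (tag): sum = 134+92+92+92+92+92+92+246 = 932; mod 256 = 164 → a4.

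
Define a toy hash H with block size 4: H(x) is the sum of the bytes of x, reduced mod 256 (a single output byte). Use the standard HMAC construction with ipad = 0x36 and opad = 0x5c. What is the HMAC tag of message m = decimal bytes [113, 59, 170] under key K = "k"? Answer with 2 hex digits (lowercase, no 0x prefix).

Key "k" = 6b is 1 byte ≤ B = 4; zero-pad to 4 bytes: K' = 6b 00 00 00.
K' ⊕ ipad = 5d 36 36 36.  K' ⊕ opad = 37 5c 5c 5c.
Inner input = (K'⊕ipad) ∥ m = 5d 36 36 36 ∥ 71 3b aa.
Inner hash: sum = 93+54+54+54+113+59+170 = 597; mod 256 = 85 → 55.
Outer input = (K'⊕opad) ∥ inner = 37 5c 5c 5c ∥ 55.
Outer hash (tag): sum = 55+92+92+92+85 = 416; mod 256 = 160 → a0.

a0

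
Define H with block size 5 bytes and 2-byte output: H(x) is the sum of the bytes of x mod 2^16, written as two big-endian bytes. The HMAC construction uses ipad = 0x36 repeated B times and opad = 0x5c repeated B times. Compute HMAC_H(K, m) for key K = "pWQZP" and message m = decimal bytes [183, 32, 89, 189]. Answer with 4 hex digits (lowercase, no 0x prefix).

0126

Key "pWQZP" = 70 57 51 5a 50 is exactly B = 5 bytes: K' = 70 57 51 5a 50.
K' ⊕ ipad = 46 61 67 6c 66.  K' ⊕ opad = 2c 0b 0d 06 0c.
Inner input = (K'⊕ipad) ∥ m = 46 61 67 6c 66 ∥ b7 20 59 bd.
Inner hash: sum = 70+97+103+108+102+183+32+89+189 = 973 → 03 cd.
Outer input = (K'⊕opad) ∥ inner = 2c 0b 0d 06 0c ∥ 03 cd.
Outer hash (tag): sum = 44+11+13+6+12+3+205 = 294 → 01 26.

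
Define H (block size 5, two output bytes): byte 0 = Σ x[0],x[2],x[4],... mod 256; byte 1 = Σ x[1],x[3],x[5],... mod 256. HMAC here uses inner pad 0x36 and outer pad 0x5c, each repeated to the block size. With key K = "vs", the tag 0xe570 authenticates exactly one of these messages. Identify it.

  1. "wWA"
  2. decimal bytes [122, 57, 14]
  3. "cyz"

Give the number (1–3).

Key "vs" = 76 73 is 2 bytes ≤ B = 5; zero-pad to 5 bytes: K' = 76 73 00 00 00.
K' ⊕ ipad = 40 45 36 36 36; K' ⊕ opad = 2a 2f 5c 5c 5c.
m1: inner = H(40 45 36 36 36 77 57 41) = 03 33; tag = H(2a 2f 5c 5c 5c 03 33) = 158e
m2: inner = H(40 45 36 36 36 7a 39 0e) = e5 03; tag = H(2a 2f 5c 5c 5c e5 03) = e570 ← matches
m3: inner = H(40 45 36 36 36 63 79 7a) = 25 58; tag = H(2a 2f 5c 5c 5c 25 58) = 3ab0

2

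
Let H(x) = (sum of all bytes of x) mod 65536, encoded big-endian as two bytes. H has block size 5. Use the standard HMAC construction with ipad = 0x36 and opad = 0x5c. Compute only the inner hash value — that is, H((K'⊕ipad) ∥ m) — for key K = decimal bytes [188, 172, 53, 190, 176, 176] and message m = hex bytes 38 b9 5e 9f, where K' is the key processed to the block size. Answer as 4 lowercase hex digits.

0352

Key decimal bytes [188, 172, 53, 190, 176, 176] = bc ac 35 be b0 b0 is 6 bytes > B = 5, so hash it first: H(key) = 03 bb, then zero-pad to 5 bytes: K' = 03 bb 00 00 00.
K' ⊕ ipad = 35 8d 36 36 36.
Inner input = 35 8d 36 36 36 ∥ 38 b9 5e 9f.
Inner hash: sum = 53+141+54+54+54+56+185+94+159 = 850 → 03 52.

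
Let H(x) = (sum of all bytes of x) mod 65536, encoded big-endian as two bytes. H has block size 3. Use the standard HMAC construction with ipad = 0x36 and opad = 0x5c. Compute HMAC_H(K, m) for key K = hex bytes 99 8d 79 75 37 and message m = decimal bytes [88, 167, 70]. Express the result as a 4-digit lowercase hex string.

Key hex bytes 99 8d 79 75 37 is 5 bytes > B = 3, so hash it first: H(key) = 02 4b, then zero-pad to 3 bytes: K' = 02 4b 00.
K' ⊕ ipad = 34 7d 36.  K' ⊕ opad = 5e 17 5c.
Inner input = (K'⊕ipad) ∥ m = 34 7d 36 ∥ 58 a7 46.
Inner hash: sum = 52+125+54+88+167+70 = 556 → 02 2c.
Outer input = (K'⊕opad) ∥ inner = 5e 17 5c ∥ 02 2c.
Outer hash (tag): sum = 94+23+92+2+44 = 255 → 00 ff.

00ff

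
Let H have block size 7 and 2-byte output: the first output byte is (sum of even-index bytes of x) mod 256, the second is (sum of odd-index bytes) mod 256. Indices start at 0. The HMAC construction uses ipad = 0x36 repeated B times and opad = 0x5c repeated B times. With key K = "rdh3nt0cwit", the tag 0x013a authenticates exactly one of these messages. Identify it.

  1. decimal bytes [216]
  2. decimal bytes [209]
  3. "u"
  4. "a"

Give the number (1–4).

Key "rdh3nt0cwit" = 72 64 68 33 6e 74 30 63 77 69 74 is 11 bytes > B = 7, so hash it first: H(key) = 63 d7, then zero-pad to 7 bytes: K' = 63 d7 00 00 00 00 00.
K' ⊕ ipad = 55 e1 36 36 36 36 36; K' ⊕ opad = 3f 8b 5c 5c 5c 5c 5c.
m1: inner = H(55 e1 36 36 36 36 36 d8) = f7 25; tag = H(3f 8b 5c 5c 5c 5c 5c f7 25) = 783a
m2: inner = H(55 e1 36 36 36 36 36 d1) = f7 1e; tag = H(3f 8b 5c 5c 5c 5c 5c f7 1e) = 713a
m3: inner = H(55 e1 36 36 36 36 36 75) = f7 c2; tag = H(3f 8b 5c 5c 5c 5c 5c f7 c2) = 153a
m4: inner = H(55 e1 36 36 36 36 36 61) = f7 ae; tag = H(3f 8b 5c 5c 5c 5c 5c f7 ae) = 013a ← matches

4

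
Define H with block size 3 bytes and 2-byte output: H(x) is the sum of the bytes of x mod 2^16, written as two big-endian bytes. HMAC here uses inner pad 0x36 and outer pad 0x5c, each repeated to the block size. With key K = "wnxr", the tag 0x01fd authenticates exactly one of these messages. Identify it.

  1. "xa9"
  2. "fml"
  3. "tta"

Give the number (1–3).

Key "wnxr" = 77 6e 78 72 is 4 bytes > B = 3, so hash it first: H(key) = 01 cf, then zero-pad to 3 bytes: K' = 01 cf 00.
K' ⊕ ipad = 37 f9 36; K' ⊕ opad = 5d 93 5c.
m1: inner = H(37 f9 36 78 61 39) = 02 78; tag = H(5d 93 5c 02 78) = 01c6
m2: inner = H(37 f9 36 66 6d 6c) = 02 a5; tag = H(5d 93 5c 02 a5) = 01f3
m3: inner = H(37 f9 36 74 74 61) = 02 af; tag = H(5d 93 5c 02 af) = 01fd ← matches

3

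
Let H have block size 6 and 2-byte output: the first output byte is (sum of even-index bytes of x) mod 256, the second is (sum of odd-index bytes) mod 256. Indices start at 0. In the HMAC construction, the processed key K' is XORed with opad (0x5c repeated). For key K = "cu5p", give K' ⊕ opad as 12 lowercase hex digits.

Key "cu5p" = 63 75 35 70 is 4 bytes ≤ B = 6; zero-pad to 6 bytes: K' = 63 75 35 70 00 00.
XOR each byte with 0x5c: 63⊕5c=3f, 75⊕5c=29, 35⊕5c=69, 70⊕5c=2c, 00⊕5c=5c, 00⊕5c=5c.

3f29692c5c5c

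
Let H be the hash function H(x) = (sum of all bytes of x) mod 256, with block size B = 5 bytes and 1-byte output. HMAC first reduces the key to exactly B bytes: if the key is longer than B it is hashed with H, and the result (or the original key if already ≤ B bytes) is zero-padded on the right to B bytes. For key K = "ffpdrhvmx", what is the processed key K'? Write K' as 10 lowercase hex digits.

d500000000

|K| = 9 > B = 5, so first hash the key.
H(K): sum = 102+102+112+100+114+104+118+109+120 = 981; mod 256 = 213 → d5.
Zero-pad H(K) = d5 to 5 bytes: K' = d5 00 00 00 00.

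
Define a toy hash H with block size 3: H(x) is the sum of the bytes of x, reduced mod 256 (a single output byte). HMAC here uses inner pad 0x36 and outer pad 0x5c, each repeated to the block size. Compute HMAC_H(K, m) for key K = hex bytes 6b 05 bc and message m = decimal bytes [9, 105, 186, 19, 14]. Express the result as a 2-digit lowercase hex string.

Key hex bytes 6b 05 bc is exactly B = 3 bytes: K' = 6b 05 bc.
K' ⊕ ipad = 5d 33 8a.  K' ⊕ opad = 37 59 e0.
Inner input = (K'⊕ipad) ∥ m = 5d 33 8a ∥ 09 69 ba 13 0e.
Inner hash: sum = 93+51+138+9+105+186+19+14 = 615; mod 256 = 103 → 67.
Outer input = (K'⊕opad) ∥ inner = 37 59 e0 ∥ 67.
Outer hash (tag): sum = 55+89+224+103 = 471; mod 256 = 215 → d7.

d7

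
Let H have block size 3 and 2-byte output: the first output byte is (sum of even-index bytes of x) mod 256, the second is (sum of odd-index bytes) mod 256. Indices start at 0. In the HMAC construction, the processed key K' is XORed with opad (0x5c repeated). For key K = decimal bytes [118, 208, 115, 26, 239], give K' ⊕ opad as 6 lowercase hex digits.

Key decimal bytes [118, 208, 115, 26, 239] = 76 d0 73 1a ef is 5 bytes > B = 3, so hash it first: H(key) = d8 ea, then zero-pad to 3 bytes: K' = d8 ea 00.
XOR each byte with 0x5c: d8⊕5c=84, ea⊕5c=b6, 00⊕5c=5c.

84b65c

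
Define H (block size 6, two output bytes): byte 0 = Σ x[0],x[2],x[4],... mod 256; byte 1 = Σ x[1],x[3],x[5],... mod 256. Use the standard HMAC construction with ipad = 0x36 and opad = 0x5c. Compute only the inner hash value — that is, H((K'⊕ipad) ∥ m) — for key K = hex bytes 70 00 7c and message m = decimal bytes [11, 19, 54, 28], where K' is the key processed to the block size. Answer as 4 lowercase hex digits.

Key hex bytes 70 00 7c is 3 bytes ≤ B = 6; zero-pad to 6 bytes: K' = 70 00 7c 00 00 00.
K' ⊕ ipad = 46 36 4a 36 36 36.
Inner input = 46 36 4a 36 36 36 ∥ 0b 13 36 1c.
Inner hash: even-index sum = 263 mod 256 = 7; odd-index sum = 209 mod 256 = 209 → 07 d1.

07d1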